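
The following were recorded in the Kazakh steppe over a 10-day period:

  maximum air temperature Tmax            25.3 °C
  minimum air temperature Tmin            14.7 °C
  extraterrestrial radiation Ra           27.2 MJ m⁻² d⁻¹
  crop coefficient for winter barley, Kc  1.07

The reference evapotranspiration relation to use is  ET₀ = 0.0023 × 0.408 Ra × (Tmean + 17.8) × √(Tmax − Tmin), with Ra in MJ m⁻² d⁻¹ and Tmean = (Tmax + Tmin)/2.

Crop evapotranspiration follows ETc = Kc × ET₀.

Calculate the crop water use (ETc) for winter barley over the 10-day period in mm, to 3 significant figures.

Tmean = (25.3 + 14.7)/2 = 20.00 °C
0.408 Ra = 0.408 × 27.2 = 11.0976 mm/d equivalent
ET₀ = 0.0023 × 11.0976 × (20.00 + 17.8) × √10.6 = 0.0023 × 11.0976 × 37.80 × 3.2558 = 3.1413 mm/d
ETc = Kc × ET₀ = 1.07 × 3.1413 = 3.3612 mm/d
Over 10 days: 3.3612 × 10 = 33.612 mm

33.6 mm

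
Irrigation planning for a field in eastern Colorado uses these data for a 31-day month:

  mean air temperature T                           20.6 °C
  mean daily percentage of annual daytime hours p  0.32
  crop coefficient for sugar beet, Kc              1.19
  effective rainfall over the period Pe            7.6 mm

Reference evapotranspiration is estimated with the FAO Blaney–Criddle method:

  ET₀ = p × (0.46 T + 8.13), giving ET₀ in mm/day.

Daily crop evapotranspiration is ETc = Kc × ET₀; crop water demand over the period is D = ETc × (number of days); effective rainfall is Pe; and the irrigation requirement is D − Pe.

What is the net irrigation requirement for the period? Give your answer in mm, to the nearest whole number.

200 mm

ET₀ = 0.32 × (0.46 × 20.6 + 8.13) = 0.32 × 17.606 = 5.6339 mm/d
ETc = Kc × ET₀ = 1.19 × 5.6339 = 6.7043 mm/d
Crop demand D = ETc × 31 d = 6.7043 × 31 = 207.833 mm
D − Pe = 207.833 − 7.6 = 200.233 mm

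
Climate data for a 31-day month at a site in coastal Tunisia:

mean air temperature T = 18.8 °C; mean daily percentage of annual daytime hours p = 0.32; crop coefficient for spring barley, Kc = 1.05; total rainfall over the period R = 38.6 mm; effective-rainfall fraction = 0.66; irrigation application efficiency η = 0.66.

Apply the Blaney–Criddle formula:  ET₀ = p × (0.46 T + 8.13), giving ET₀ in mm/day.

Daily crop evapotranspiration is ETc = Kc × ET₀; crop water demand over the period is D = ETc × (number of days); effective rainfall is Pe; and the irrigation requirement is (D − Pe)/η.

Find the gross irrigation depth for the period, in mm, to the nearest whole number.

226 mm

ET₀ = 0.32 × (0.46 × 18.8 + 8.13) = 0.32 × 16.778 = 5.3690 mm/d
ETc = Kc × ET₀ = 1.05 × 5.3690 = 5.6375 mm/d
Crop demand D = ETc × 31 d = 5.6375 × 31 = 174.763 mm
Pe = 0.66 × 38.6 = 25.476 mm
D − Pe = 174.763 − 25.476 = 149.287 mm
Gross irrigation = 149.287 / 0.66 = 226.192 mm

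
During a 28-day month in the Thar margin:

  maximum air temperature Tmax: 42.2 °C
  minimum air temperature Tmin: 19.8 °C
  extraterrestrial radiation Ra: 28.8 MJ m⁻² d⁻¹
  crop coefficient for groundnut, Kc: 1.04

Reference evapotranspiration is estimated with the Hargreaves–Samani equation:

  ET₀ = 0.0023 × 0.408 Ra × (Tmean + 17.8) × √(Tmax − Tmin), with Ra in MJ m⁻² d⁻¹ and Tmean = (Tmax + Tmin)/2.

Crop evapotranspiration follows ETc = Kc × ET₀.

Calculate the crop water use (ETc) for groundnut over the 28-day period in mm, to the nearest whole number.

182 mm

Tmean = (42.2 + 19.8)/2 = 31.00 °C
0.408 Ra = 0.408 × 28.8 = 11.7504 mm/d equivalent
ET₀ = 0.0023 × 11.7504 × (31.00 + 17.8) × √22.4 = 0.0023 × 11.7504 × 48.80 × 4.7329 = 6.2421 mm/d
ETc = Kc × ET₀ = 1.04 × 6.2421 = 6.4918 mm/d
Over 28 days: 6.4918 × 28 = 181.770 mm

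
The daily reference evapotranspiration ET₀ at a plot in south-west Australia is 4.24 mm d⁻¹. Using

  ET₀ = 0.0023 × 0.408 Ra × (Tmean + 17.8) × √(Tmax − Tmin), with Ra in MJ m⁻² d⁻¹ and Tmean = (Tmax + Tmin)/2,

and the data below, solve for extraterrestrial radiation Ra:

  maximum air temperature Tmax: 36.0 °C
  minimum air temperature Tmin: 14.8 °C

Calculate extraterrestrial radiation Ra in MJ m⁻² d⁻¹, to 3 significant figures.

22.7 MJ m⁻² d⁻¹

Tmean = (36.0+14.8)/2 = 25.40 °C; ΔT = 21.2
Ra = ET₀ / [0.0023 × 0.408 × (Tmean+17.8) × √ΔT]
   = 4.24 / (0.0023 × 0.408 × 43.20 × 4.6043) = 22.716 MJ m⁻² d⁻¹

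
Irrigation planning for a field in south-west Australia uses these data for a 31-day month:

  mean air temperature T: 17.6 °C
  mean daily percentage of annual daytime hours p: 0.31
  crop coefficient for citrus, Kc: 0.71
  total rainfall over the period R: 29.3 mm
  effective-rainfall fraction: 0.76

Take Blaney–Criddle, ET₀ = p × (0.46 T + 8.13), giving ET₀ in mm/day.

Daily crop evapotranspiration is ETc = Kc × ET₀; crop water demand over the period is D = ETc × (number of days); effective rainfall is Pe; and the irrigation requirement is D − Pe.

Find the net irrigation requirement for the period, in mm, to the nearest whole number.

88 mm

ET₀ = 0.31 × (0.46 × 17.6 + 8.13) = 0.31 × 16.226 = 5.0301 mm/d
ETc = Kc × ET₀ = 0.71 × 5.0301 = 3.5714 mm/d
Crop demand D = ETc × 31 d = 3.5714 × 31 = 110.713 mm
Pe = 0.76 × 29.3 = 22.268 mm
D − Pe = 110.713 − 22.268 = 88.445 mm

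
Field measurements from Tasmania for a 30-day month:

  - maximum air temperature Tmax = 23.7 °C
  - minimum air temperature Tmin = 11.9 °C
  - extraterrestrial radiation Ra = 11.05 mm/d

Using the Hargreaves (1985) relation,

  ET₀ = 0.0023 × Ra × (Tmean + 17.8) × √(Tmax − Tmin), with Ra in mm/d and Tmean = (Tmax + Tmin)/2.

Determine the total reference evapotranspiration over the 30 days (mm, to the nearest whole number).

93 mm

Tmean = (23.7 + 11.9)/2 = 17.80 °C
ET₀ = 0.0023 × 11.05 × (17.80 + 17.8) × √11.8 = 0.0023 × 11.05 × 35.60 × 3.4351 = 3.1080 mm/d
Over 30 days: 3.1080 × 30 = 93.240 mm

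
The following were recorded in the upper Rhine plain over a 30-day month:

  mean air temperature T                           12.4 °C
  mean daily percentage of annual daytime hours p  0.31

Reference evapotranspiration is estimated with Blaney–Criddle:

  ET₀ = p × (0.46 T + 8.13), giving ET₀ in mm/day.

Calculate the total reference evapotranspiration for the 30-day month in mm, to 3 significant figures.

129 mm

ET₀ = 0.31 × (0.46 × 12.4 + 8.13) = 0.31 × 13.834 = 4.2885 mm/d
Monthly total = 4.2885 × 30 = 128.655 mm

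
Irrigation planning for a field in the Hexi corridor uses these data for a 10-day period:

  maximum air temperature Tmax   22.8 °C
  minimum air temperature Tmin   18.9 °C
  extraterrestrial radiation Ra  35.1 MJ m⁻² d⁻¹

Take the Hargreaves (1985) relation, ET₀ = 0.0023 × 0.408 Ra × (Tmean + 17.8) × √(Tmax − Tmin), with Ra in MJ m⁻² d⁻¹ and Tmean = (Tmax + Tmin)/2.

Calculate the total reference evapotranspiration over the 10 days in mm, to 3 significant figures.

Tmean = (22.8 + 18.9)/2 = 20.85 °C
0.408 Ra = 0.408 × 35.1 = 14.3208 mm/d equivalent
ET₀ = 0.0023 × 14.3208 × (20.85 + 17.8) × √3.9 = 0.0023 × 14.3208 × 38.65 × 1.9748 = 2.5140 mm/d
Over 10 days: 2.5140 × 10 = 25.140 mm

25.1 mm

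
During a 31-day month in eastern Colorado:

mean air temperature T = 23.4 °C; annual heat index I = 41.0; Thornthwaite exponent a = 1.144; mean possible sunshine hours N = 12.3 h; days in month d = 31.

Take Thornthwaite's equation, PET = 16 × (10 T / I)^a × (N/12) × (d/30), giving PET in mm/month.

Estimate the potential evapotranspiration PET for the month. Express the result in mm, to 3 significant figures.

124 mm

10T/I = 10 × 23.4 / 41.0 = 5.7073
(10T/I)^a = 5.7073^1.144 = 7.3343
Uncorrected PET = 16 × 7.3343 = 117.349 mm
Correction = (N/12)(d/30) = (12.3/12)(31/30) = 1.0592
PET = 117.349 × 1.0592 = 124.296 mm/month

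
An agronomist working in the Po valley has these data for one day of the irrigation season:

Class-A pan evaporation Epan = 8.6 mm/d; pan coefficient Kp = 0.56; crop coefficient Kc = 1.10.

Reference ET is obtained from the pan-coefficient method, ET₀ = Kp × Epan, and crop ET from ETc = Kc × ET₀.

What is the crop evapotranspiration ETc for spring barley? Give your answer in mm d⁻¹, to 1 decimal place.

5.3 mm d⁻¹

ET₀ = 0.56 × 8.6 = 4.8160 mm/d
ETc = Kc × ET₀ = 1.10 × 4.8160 = 5.2976 mm/d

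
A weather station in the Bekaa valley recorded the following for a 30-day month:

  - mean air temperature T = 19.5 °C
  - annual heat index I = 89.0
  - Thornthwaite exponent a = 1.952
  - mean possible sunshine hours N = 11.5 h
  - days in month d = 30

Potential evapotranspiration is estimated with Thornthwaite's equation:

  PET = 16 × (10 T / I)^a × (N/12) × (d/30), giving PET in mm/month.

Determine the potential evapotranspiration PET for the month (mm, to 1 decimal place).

70.9 mm

10T/I = 10 × 19.5 / 89.0 = 2.1910
(10T/I)^a = 2.1910^1.952 = 4.6231
Uncorrected PET = 16 × 4.6231 = 73.970 mm
Correction = (N/12)(d/30) = (11.5/12)(30/30) = 0.9583
PET = 73.970 × 0.9583 = 70.885 mm/month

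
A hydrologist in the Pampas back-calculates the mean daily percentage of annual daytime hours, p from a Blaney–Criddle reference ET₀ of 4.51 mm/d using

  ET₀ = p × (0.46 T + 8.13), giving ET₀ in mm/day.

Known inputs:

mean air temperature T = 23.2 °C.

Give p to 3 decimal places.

0.240

p = ET₀ / (0.46 T + 8.13) = 4.51 / (0.46 × 23.2 + 8.13) = 4.51 / 18.802 = 0.2399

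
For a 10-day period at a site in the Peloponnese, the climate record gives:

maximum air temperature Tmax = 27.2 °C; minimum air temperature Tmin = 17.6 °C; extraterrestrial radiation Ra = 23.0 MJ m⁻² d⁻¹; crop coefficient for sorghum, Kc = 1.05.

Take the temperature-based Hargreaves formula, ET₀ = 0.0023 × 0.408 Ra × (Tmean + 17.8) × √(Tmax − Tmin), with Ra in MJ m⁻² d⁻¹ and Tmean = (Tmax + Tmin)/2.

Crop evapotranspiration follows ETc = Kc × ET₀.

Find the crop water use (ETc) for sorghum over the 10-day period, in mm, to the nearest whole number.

Tmean = (27.2 + 17.6)/2 = 22.40 °C
0.408 Ra = 0.408 × 23.0 = 9.3840 mm/d equivalent
ET₀ = 0.0023 × 9.3840 × (22.40 + 17.8) × √9.6 = 0.0023 × 9.3840 × 40.20 × 3.0984 = 2.6883 mm/d
ETc = Kc × ET₀ = 1.05 × 2.6883 = 2.8227 mm/d
Over 10 days: 2.8227 × 10 = 28.227 mm

28 mm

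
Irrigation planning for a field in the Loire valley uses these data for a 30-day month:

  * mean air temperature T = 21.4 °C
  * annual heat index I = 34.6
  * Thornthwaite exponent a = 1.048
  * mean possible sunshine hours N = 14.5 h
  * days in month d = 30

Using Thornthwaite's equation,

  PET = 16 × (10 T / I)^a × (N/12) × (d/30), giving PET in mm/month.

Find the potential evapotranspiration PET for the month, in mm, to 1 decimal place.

10T/I = 10 × 21.4 / 34.6 = 6.1850
(10T/I)^a = 6.1850^1.048 = 6.7503
Uncorrected PET = 16 × 6.7503 = 108.005 mm
Correction = (N/12)(d/30) = (14.5/12)(30/30) = 1.2083
PET = 108.005 × 1.2083 = 130.502 mm/month

130.5 mm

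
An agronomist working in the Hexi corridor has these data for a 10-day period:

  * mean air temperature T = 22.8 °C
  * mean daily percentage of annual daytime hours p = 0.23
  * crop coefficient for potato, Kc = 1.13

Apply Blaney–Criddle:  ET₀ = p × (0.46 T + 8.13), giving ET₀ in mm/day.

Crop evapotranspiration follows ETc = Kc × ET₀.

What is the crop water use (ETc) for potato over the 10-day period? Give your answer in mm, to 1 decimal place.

ET₀ = 0.23 × (0.46 × 22.8 + 8.13) = 0.23 × 18.618 = 4.2821 mm/d
ETc = Kc × ET₀ = 1.13 × 4.2821 = 4.8388 mm/d
Over 10 days: 4.8388 × 10 = 48.388 mm

48.4 mm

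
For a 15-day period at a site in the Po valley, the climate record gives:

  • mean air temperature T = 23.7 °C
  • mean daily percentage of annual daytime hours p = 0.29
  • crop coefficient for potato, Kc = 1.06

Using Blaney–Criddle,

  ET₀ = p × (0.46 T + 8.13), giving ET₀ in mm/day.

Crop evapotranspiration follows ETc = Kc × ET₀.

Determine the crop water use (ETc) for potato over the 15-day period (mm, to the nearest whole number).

88 mm

ET₀ = 0.29 × (0.46 × 23.7 + 8.13) = 0.29 × 19.032 = 5.5193 mm/d
ETc = Kc × ET₀ = 1.06 × 5.5193 = 5.8505 mm/d
Over 15 days: 5.8505 × 15 = 87.758 mm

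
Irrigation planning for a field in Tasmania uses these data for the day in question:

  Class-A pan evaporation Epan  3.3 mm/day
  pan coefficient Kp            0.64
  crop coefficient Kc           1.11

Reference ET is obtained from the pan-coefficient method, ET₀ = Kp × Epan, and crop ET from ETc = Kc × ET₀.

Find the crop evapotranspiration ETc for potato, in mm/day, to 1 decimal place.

2.3 mm/day

ET₀ = 0.64 × 3.3 = 2.1120 mm/d
ETc = Kc × ET₀ = 1.11 × 2.1120 = 2.3443 mm/d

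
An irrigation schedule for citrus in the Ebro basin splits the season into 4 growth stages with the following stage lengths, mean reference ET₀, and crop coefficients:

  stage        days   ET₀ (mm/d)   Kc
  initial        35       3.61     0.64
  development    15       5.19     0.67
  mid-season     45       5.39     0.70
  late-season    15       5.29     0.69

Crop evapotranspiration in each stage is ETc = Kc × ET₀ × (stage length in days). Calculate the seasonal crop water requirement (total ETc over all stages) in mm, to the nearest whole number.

358 mm

initial: 0.64 × 3.61 × 35 = 80.86 mm
development: 0.67 × 5.19 × 15 = 52.16 mm
mid-season: 0.70 × 5.39 × 45 = 169.79 mm
late-season: 0.69 × 5.29 × 15 = 54.75 mm
Seasonal total = 357.56 mm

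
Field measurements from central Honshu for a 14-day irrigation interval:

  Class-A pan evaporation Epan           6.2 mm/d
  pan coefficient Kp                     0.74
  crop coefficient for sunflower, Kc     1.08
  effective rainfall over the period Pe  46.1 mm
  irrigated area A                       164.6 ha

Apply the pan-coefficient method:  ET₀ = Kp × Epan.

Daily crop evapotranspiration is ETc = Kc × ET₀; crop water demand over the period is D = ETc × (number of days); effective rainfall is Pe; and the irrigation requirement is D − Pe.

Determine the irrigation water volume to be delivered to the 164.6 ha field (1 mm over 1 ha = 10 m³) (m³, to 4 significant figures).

38300 m³

ET₀ = 0.74 × 6.2 = 4.5880 mm/d
ETc = Kc × ET₀ = 1.08 × 4.5880 = 4.9550 mm/d
Crop demand D = ETc × 14 d = 4.9550 × 14 = 69.370 mm
D − Pe = 69.370 − 46.1 = 23.270 mm
Volume = 23.270 mm × 164.6 ha × 10 = 38302.4 m³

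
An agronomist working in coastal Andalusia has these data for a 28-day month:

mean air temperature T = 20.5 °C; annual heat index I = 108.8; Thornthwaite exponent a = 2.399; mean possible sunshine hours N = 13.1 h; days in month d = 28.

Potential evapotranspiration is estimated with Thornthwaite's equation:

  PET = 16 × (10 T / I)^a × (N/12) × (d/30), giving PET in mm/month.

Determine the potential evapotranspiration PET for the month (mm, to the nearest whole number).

10T/I = 10 × 20.5 / 108.8 = 1.8842
(10T/I)^a = 1.8842^2.399 = 4.5712
Uncorrected PET = 16 × 4.5712 = 73.139 mm
Correction = (N/12)(d/30) = (13.1/12)(28/30) = 1.0189
PET = 73.139 × 1.0189 = 74.521 mm/month

75 mm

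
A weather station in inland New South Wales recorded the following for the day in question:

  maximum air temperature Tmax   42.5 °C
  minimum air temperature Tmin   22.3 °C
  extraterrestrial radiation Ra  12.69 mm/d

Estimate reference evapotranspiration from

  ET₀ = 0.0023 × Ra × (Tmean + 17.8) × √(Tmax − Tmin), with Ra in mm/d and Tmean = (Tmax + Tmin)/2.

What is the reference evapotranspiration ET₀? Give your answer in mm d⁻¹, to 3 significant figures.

Tmean = (42.5 + 22.3)/2 = 32.40 °C
ET₀ = 0.0023 × 12.69 × (32.40 + 17.8) × √20.2 = 0.0023 × 12.69 × 50.20 × 4.4944 = 6.5851 mm/d

6.59 mm d⁻¹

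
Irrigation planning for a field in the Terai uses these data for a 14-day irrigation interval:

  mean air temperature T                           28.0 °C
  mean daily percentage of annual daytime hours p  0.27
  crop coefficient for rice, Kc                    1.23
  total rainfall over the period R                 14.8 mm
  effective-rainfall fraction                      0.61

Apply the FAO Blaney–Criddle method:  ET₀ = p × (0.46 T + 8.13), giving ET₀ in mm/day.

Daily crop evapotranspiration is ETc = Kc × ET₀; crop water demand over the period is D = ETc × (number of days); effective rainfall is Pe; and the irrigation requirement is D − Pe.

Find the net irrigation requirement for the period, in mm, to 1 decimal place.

ET₀ = 0.27 × (0.46 × 28.0 + 8.13) = 0.27 × 21.010 = 5.6727 mm/d
ETc = Kc × ET₀ = 1.23 × 5.6727 = 6.9774 mm/d
Crop demand D = ETc × 14 d = 6.9774 × 14 = 97.684 mm
Pe = 0.61 × 14.8 = 9.028 mm
D − Pe = 97.684 − 9.028 = 88.656 mm

88.7 mm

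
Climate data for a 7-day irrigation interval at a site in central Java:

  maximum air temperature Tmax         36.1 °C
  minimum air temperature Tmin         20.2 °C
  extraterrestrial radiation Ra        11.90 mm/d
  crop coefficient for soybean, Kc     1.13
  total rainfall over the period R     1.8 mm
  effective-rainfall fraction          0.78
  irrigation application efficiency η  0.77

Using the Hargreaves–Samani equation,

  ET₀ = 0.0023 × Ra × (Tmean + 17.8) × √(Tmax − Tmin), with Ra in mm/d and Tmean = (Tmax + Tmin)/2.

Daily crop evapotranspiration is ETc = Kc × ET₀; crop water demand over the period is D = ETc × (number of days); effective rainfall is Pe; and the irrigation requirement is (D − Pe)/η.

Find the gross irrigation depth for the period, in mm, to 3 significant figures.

49.7 mm

Tmean = (36.1 + 20.2)/2 = 28.15 °C
ET₀ = 0.0023 × 11.90 × (28.15 + 17.8) × √15.9 = 0.0023 × 11.90 × 45.95 × 3.9875 = 5.0149 mm/d
ETc = Kc × ET₀ = 1.13 × 5.0149 = 5.6668 mm/d
Crop demand D = ETc × 7 d = 5.6668 × 7 = 39.668 mm
Pe = 0.78 × 1.8 = 1.404 mm
D − Pe = 39.668 − 1.404 = 38.264 mm
Gross irrigation = 38.264 / 0.77 = 49.694 mm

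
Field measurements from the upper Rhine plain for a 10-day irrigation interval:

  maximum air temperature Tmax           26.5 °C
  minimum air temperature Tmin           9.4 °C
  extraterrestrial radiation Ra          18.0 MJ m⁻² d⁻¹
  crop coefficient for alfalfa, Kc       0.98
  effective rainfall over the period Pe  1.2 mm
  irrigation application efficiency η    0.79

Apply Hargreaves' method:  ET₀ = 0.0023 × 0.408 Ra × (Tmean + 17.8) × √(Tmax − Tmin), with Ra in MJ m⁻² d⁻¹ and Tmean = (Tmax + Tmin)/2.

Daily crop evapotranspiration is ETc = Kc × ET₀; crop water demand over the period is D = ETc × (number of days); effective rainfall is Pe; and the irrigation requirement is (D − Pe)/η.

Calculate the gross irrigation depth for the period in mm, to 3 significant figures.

Tmean = (26.5 + 9.4)/2 = 17.95 °C
0.408 Ra = 0.408 × 18.0 = 7.3440 mm/d equivalent
ET₀ = 0.0023 × 7.3440 × (17.95 + 17.8) × √17.1 = 0.0023 × 7.3440 × 35.75 × 4.1352 = 2.4971 mm/d
ETc = Kc × ET₀ = 0.98 × 2.4971 = 2.4472 mm/d
Crop demand D = ETc × 10 d = 2.4472 × 10 = 24.472 mm
D − Pe = 24.472 − 1.2 = 23.272 mm
Gross irrigation = 23.272 / 0.79 = 29.458 mm

29.5 mm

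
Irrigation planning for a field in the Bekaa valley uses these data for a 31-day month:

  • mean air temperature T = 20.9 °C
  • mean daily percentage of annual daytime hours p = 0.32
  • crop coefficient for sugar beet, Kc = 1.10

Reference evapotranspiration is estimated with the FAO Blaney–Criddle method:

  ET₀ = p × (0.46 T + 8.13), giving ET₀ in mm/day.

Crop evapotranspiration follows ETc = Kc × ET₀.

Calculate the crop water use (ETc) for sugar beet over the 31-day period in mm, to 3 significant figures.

194 mm

ET₀ = 0.32 × (0.46 × 20.9 + 8.13) = 0.32 × 17.744 = 5.6781 mm/d
ETc = Kc × ET₀ = 1.10 × 5.6781 = 6.2459 mm/d
Over 31 days: 6.2459 × 31 = 193.623 mm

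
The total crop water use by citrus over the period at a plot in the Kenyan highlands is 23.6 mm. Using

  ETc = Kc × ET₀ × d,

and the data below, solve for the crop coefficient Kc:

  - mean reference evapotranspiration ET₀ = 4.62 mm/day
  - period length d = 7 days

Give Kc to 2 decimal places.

ETc = Kc × ET₀ × d  ⇒  Kc = ETc / (ET₀ × d)
Kc = 23.6 / (4.62 × 7) = 23.6 / 32.34 = 0.7297

0.73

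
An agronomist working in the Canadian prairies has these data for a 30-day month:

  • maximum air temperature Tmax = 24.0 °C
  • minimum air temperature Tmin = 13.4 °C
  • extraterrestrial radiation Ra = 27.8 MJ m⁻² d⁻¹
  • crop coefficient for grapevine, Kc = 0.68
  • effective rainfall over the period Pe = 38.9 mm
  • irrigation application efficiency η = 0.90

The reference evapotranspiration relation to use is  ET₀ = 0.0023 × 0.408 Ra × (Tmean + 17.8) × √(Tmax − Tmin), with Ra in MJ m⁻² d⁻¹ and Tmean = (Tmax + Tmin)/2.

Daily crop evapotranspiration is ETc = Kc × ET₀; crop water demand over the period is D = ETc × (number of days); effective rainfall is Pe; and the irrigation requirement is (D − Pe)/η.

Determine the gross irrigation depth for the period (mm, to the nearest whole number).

Tmean = (24.0 + 13.4)/2 = 18.70 °C
0.408 Ra = 0.408 × 27.8 = 11.3424 mm/d equivalent
ET₀ = 0.0023 × 11.3424 × (18.70 + 17.8) × √10.6 = 0.0023 × 11.3424 × 36.50 × 3.2558 = 3.1002 mm/d
ETc = Kc × ET₀ = 0.68 × 3.1002 = 2.1081 mm/d
Crop demand D = ETc × 30 d = 2.1081 × 30 = 63.243 mm
D − Pe = 63.243 − 38.9 = 24.343 mm
Gross irrigation = 24.343 / 0.90 = 27.048 mm

27 mm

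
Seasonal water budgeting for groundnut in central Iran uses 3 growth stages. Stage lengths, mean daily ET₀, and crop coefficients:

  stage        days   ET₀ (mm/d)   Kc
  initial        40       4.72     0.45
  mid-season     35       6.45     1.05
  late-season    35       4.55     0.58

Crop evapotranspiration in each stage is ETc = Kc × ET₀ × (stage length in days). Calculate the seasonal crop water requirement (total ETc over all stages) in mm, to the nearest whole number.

414 mm

initial: 0.45 × 4.72 × 40 = 84.96 mm
mid-season: 1.05 × 6.45 × 35 = 237.04 mm
late-season: 0.58 × 4.55 × 35 = 92.37 mm
Seasonal total = 414.37 mm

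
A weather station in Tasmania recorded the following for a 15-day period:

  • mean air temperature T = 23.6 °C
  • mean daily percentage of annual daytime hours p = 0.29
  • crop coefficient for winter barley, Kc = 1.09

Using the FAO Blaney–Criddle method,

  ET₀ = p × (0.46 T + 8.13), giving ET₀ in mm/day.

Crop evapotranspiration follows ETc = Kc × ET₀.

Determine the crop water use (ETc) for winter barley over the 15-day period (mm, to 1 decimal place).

90.0 mm

ET₀ = 0.29 × (0.46 × 23.6 + 8.13) = 0.29 × 18.986 = 5.5059 mm/d
ETc = Kc × ET₀ = 1.09 × 5.5059 = 6.0014 mm/d
Over 15 days: 6.0014 × 15 = 90.021 mm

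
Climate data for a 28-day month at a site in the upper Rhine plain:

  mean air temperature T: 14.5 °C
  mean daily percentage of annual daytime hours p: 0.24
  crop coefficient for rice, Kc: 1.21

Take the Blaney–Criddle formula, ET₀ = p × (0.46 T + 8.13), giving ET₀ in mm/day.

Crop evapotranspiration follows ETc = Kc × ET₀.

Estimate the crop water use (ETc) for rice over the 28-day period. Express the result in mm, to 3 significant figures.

ET₀ = 0.24 × (0.46 × 14.5 + 8.13) = 0.24 × 14.800 = 3.5520 mm/d
ETc = Kc × ET₀ = 1.21 × 3.5520 = 4.2979 mm/d
Over 28 days: 4.2979 × 28 = 120.341 mm

120 mm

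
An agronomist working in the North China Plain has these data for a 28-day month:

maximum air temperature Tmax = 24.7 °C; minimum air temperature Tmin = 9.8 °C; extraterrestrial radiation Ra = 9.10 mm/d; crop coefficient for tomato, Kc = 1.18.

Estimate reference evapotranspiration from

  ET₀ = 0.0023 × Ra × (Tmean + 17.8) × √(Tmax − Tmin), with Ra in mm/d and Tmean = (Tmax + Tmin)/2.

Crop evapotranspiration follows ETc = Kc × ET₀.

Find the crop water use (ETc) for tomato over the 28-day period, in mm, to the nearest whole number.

94 mm

Tmean = (24.7 + 9.8)/2 = 17.25 °C
ET₀ = 0.0023 × 9.10 × (17.25 + 17.8) × √14.9 = 0.0023 × 9.10 × 35.05 × 3.8601 = 2.8318 mm/d
ETc = Kc × ET₀ = 1.18 × 2.8318 = 3.3415 mm/d
Over 28 days: 3.3415 × 28 = 93.562 mm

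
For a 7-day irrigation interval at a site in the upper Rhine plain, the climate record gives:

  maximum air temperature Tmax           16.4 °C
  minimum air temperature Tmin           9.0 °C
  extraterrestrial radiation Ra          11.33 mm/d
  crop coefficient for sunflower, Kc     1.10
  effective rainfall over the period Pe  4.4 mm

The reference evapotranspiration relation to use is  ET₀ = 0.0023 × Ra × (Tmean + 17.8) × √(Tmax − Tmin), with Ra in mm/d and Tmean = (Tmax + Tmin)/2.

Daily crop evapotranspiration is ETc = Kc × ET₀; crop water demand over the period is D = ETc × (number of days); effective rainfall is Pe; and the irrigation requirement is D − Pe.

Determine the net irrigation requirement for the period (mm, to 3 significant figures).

12.2 mm

Tmean = (16.4 + 9.0)/2 = 12.70 °C
ET₀ = 0.0023 × 11.33 × (12.70 + 17.8) × √7.4 = 0.0023 × 11.33 × 30.50 × 2.7203 = 2.1621 mm/d
ETc = Kc × ET₀ = 1.10 × 2.1621 = 2.3783 mm/d
Crop demand D = ETc × 7 d = 2.3783 × 7 = 16.648 mm
D − Pe = 16.648 − 4.4 = 12.248 mm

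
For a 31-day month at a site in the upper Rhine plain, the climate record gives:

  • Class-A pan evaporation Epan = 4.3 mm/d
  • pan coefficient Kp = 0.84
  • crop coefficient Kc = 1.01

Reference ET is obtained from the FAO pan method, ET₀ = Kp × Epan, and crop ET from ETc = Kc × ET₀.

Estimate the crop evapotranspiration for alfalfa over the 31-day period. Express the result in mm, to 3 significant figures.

113 mm

ET₀ = 0.84 × 4.3 = 3.6120 mm/d
ETc = Kc × ET₀ = 1.01 × 3.6120 = 3.6481 mm/d
Over 31 days: 3.6481 × 31 = 113.091 mm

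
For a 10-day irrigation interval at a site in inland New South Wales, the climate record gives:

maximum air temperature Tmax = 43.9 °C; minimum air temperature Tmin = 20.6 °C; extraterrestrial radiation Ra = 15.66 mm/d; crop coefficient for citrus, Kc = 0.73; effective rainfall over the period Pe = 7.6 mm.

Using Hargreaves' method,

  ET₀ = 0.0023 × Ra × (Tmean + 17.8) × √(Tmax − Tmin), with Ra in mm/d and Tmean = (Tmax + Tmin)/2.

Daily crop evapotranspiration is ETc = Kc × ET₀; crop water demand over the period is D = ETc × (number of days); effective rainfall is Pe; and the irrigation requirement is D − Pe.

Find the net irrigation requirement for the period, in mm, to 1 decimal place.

55.9 mm

Tmean = (43.9 + 20.6)/2 = 32.25 °C
ET₀ = 0.0023 × 15.66 × (32.25 + 17.8) × √23.3 = 0.0023 × 15.66 × 50.05 × 4.8270 = 8.7016 mm/d
ETc = Kc × ET₀ = 0.73 × 8.7016 = 6.3522 mm/d
Crop demand D = ETc × 10 d = 6.3522 × 10 = 63.522 mm
D − Pe = 63.522 − 7.6 = 55.922 mm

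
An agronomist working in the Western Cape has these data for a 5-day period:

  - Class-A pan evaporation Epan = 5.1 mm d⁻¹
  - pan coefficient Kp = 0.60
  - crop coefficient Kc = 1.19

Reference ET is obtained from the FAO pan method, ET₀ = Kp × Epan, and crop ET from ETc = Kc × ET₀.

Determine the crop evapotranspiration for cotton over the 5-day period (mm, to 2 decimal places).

ET₀ = 0.60 × 5.1 = 3.0600 mm/d
ETc = Kc × ET₀ = 1.19 × 3.0600 = 3.6414 mm/d
Over 5 days: 3.6414 × 5 = 18.207 mm

18.21 mm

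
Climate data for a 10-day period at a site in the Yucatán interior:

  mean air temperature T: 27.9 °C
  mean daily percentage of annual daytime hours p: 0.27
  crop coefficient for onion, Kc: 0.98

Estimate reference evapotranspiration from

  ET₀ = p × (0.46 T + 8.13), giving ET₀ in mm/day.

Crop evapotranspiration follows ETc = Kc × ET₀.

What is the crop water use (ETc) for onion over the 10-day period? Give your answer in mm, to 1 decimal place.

ET₀ = 0.27 × (0.46 × 27.9 + 8.13) = 0.27 × 20.964 = 5.6603 mm/d
ETc = Kc × ET₀ = 0.98 × 5.6603 = 5.5471 mm/d
Over 10 days: 5.5471 × 10 = 55.471 mm

55.5 mm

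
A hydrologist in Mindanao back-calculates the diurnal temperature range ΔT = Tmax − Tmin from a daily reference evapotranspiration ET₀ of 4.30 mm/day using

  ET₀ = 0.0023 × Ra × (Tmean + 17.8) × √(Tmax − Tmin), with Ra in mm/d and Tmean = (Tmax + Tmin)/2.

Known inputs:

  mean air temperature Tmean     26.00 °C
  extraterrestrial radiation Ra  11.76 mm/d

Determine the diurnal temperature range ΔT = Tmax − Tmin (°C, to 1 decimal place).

13.2 °C

√ΔT = ET₀ / [0.0023 × Ra × (Tmean+17.8)] = 4.30 / (0.0023 × 11.76 × 43.80) = 3.6296
ΔT = 3.6296² = 13.174 °C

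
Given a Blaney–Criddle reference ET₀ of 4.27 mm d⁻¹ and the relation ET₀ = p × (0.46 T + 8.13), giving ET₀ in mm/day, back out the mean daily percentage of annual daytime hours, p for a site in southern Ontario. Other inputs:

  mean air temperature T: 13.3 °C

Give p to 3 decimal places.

p = ET₀ / (0.46 T + 8.13) = 4.27 / (0.46 × 13.3 + 8.13) = 4.27 / 14.248 = 0.2997

0.300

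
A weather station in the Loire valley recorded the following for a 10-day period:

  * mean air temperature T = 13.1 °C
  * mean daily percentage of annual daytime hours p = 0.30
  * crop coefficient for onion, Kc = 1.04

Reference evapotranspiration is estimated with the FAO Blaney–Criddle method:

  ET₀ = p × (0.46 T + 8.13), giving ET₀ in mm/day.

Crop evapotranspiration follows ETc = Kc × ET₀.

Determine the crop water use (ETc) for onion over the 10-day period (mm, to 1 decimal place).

44.2 mm

ET₀ = 0.30 × (0.46 × 13.1 + 8.13) = 0.30 × 14.156 = 4.2468 mm/d
ETc = Kc × ET₀ = 1.04 × 4.2468 = 4.4167 mm/d
Over 10 days: 4.4167 × 10 = 44.167 mm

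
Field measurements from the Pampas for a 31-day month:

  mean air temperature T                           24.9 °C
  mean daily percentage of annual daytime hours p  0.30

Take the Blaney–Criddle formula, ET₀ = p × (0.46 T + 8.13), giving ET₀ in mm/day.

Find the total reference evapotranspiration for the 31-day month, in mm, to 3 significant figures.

182 mm

ET₀ = 0.30 × (0.46 × 24.9 + 8.13) = 0.30 × 19.584 = 5.8752 mm/d
Monthly total = 5.8752 × 31 = 182.131 mm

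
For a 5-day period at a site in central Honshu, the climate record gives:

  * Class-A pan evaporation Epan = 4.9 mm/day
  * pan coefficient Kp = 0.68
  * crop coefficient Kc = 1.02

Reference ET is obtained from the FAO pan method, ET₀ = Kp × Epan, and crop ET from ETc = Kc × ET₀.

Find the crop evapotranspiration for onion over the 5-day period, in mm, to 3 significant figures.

17.0 mm

ET₀ = 0.68 × 4.9 = 3.3320 mm/d
ETc = Kc × ET₀ = 1.02 × 3.3320 = 3.3986 mm/d
Over 5 days: 3.3986 × 5 = 16.993 mm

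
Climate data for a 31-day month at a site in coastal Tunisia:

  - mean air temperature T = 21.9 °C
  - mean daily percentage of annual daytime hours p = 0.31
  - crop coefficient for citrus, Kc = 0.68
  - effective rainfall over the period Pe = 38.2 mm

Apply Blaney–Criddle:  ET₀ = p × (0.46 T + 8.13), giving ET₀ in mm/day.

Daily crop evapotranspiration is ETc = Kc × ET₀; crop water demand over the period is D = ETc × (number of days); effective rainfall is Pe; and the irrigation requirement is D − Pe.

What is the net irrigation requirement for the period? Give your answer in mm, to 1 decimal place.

ET₀ = 0.31 × (0.46 × 21.9 + 8.13) = 0.31 × 18.204 = 5.6432 mm/d
ETc = Kc × ET₀ = 0.68 × 5.6432 = 3.8374 mm/d
Crop demand D = ETc × 31 d = 3.8374 × 31 = 118.959 mm
D − Pe = 118.959 − 38.2 = 80.759 mm

80.8 mm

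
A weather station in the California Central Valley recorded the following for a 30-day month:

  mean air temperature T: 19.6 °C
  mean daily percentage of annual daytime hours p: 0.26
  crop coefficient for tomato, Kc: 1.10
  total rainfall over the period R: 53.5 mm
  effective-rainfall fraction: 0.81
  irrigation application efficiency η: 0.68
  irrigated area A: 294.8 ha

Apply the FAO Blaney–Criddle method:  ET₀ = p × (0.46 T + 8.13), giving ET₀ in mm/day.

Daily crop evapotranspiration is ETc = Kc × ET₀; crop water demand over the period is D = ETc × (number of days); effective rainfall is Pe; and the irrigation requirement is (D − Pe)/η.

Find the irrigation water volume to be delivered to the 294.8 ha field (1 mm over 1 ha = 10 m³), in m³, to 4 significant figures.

ET₀ = 0.26 × (0.46 × 19.6 + 8.13) = 0.26 × 17.146 = 4.4580 mm/d
ETc = Kc × ET₀ = 1.10 × 4.4580 = 4.9038 mm/d
Crop demand D = ETc × 30 d = 4.9038 × 30 = 147.114 mm
Pe = 0.81 × 53.5 = 43.335 mm
D − Pe = 147.114 − 43.335 = 103.779 mm
Gross irrigation = 103.779 / 0.68 = 152.616 mm
Volume = 152.616 mm × 294.8 ha × 10 = 449912.0 m³

449900 m³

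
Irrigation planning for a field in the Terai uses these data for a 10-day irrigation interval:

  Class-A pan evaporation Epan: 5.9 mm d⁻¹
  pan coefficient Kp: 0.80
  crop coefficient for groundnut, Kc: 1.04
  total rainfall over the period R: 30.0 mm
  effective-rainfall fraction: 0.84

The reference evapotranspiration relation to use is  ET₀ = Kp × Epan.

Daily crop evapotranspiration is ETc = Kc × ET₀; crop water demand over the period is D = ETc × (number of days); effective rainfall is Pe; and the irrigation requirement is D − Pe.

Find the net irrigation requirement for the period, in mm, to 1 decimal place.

23.9 mm

ET₀ = 0.80 × 5.9 = 4.7200 mm/d
ETc = Kc × ET₀ = 1.04 × 4.7200 = 4.9088 mm/d
Crop demand D = ETc × 10 d = 4.9088 × 10 = 49.088 mm
Pe = 0.84 × 30.0 = 25.200 mm
D − Pe = 49.088 − 25.200 = 23.888 mm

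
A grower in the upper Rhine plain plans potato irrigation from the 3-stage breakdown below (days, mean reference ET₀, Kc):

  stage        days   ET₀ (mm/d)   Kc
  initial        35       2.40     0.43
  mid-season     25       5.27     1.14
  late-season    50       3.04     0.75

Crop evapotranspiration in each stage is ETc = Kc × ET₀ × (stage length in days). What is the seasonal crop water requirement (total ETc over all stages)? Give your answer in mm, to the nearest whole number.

300 mm

initial: 0.43 × 2.40 × 35 = 36.12 mm
mid-season: 1.14 × 5.27 × 25 = 150.20 mm
late-season: 0.75 × 3.04 × 50 = 114.00 mm
Seasonal total = 300.32 mm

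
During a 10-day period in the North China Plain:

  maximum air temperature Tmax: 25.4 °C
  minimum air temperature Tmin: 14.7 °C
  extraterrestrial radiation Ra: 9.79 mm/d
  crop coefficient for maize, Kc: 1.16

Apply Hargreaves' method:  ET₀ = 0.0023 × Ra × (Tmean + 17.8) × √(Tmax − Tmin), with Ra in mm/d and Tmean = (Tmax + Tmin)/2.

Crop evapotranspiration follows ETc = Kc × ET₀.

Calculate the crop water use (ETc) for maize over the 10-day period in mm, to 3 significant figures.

Tmean = (25.4 + 14.7)/2 = 20.05 °C
ET₀ = 0.0023 × 9.79 × (20.05 + 17.8) × √10.7 = 0.0023 × 9.79 × 37.85 × 3.2711 = 2.7879 mm/d
ETc = Kc × ET₀ = 1.16 × 2.7879 = 3.2340 mm/d
Over 10 days: 3.2340 × 10 = 32.340 mm

32.3 mm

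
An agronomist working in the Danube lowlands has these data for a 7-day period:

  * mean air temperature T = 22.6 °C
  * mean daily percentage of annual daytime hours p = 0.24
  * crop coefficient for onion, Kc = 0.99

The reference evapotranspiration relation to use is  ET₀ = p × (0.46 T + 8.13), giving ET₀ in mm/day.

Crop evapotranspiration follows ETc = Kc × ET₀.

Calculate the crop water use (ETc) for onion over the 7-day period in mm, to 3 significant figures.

30.8 mm

ET₀ = 0.24 × (0.46 × 22.6 + 8.13) = 0.24 × 18.526 = 4.4462 mm/d
ETc = Kc × ET₀ = 0.99 × 4.4462 = 4.4017 mm/d
Over 7 days: 4.4017 × 7 = 30.812 mm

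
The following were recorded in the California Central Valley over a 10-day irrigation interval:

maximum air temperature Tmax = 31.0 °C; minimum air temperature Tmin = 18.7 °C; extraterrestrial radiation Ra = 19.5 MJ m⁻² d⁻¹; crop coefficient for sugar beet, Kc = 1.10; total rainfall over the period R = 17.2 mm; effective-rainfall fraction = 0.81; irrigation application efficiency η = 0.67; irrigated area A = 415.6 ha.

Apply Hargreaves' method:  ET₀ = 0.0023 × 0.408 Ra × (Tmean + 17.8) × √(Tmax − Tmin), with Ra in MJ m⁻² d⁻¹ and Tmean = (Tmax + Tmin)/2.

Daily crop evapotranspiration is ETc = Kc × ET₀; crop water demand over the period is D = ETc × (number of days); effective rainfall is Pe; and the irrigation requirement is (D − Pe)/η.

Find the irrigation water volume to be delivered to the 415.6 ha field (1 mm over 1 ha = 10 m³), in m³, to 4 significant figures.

Tmean = (31.0 + 18.7)/2 = 24.85 °C
0.408 Ra = 0.408 × 19.5 = 7.9560 mm/d equivalent
ET₀ = 0.0023 × 7.9560 × (24.85 + 17.8) × √12.3 = 0.0023 × 7.9560 × 42.65 × 3.5071 = 2.7371 mm/d
ETc = Kc × ET₀ = 1.10 × 2.7371 = 3.0108 mm/d
Crop demand D = ETc × 10 d = 3.0108 × 10 = 30.108 mm
Pe = 0.81 × 17.2 = 13.932 mm
D − Pe = 30.108 − 13.932 = 16.176 mm
Gross irrigation = 16.176 / 0.67 = 24.143 mm
Volume = 24.143 mm × 415.6 ha × 10 = 100338.3 m³

100300 m³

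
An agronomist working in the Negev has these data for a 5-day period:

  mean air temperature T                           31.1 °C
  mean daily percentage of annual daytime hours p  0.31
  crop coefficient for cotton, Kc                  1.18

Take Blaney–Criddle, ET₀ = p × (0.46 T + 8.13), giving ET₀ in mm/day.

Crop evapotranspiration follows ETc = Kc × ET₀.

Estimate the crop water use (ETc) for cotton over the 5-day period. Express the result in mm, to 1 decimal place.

41.0 mm

ET₀ = 0.31 × (0.46 × 31.1 + 8.13) = 0.31 × 22.436 = 6.9552 mm/d
ETc = Kc × ET₀ = 1.18 × 6.9552 = 8.2071 mm/d
Over 5 days: 8.2071 × 5 = 41.036 mm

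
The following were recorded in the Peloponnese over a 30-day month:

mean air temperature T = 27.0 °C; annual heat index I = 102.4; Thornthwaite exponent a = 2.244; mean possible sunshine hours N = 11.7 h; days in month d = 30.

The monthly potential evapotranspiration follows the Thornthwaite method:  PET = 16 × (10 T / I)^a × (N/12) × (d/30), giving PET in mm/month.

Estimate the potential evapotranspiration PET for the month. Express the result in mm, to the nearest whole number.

137 mm

10T/I = 10 × 27.0 / 102.4 = 2.6367
(10T/I)^a = 2.6367^2.244 = 8.8077
Uncorrected PET = 16 × 8.8077 = 140.923 mm
Correction = (N/12)(d/30) = (11.7/12)(30/30) = 0.9750
PET = 140.923 × 0.9750 = 137.400 mm/month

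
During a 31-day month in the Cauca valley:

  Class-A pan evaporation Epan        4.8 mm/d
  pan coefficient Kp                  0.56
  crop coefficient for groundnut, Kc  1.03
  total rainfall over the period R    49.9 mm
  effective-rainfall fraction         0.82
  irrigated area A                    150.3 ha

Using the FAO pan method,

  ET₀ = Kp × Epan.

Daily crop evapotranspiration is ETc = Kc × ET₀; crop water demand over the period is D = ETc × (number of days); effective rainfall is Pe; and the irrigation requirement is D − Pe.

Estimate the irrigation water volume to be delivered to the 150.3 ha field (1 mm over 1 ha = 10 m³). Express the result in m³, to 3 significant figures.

67500 m³

ET₀ = 0.56 × 4.8 = 2.6880 mm/d
ETc = Kc × ET₀ = 1.03 × 2.6880 = 2.7686 mm/d
Crop demand D = ETc × 31 d = 2.7686 × 31 = 85.827 mm
Pe = 0.82 × 49.9 = 40.918 mm
D − Pe = 85.827 − 40.918 = 44.909 mm
Volume = 44.909 mm × 150.3 ha × 10 = 67498.2 m³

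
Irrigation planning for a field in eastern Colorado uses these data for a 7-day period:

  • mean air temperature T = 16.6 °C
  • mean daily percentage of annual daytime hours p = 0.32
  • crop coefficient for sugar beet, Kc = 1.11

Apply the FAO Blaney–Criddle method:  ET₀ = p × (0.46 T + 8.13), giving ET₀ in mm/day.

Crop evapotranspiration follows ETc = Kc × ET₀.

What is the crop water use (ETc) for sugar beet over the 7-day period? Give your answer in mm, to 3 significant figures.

ET₀ = 0.32 × (0.46 × 16.6 + 8.13) = 0.32 × 15.766 = 5.0451 mm/d
ETc = Kc × ET₀ = 1.11 × 5.0451 = 5.6001 mm/d
Over 7 days: 5.6001 × 7 = 39.201 mm

39.2 mm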